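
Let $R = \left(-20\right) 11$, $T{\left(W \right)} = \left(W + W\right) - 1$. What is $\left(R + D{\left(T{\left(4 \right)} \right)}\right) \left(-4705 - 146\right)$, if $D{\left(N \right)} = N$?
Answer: $1033263$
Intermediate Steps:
$T{\left(W \right)} = -1 + 2 W$ ($T{\left(W \right)} = 2 W - 1 = -1 + 2 W$)
$R = -220$
$\left(R + D{\left(T{\left(4 \right)} \right)}\right) \left(-4705 - 146\right) = \left(-220 + \left(-1 + 2 \cdot 4\right)\right) \left(-4705 - 146\right) = \left(-220 + \left(-1 + 8\right)\right) \left(-4851\right) = \left(-220 + 7\right) \left(-4851\right) = \left(-213\right) \left(-4851\right) = 1033263$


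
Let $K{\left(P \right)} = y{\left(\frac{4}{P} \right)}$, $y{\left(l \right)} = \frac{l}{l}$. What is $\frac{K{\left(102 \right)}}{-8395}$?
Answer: $- \frac{1}{8395} \approx -0.00011912$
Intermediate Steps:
$y{\left(l \right)} = 1$
$K{\left(P \right)} = 1$
$\frac{K{\left(102 \right)}}{-8395} = 1 \frac{1}{-8395} = 1 \left(- \frac{1}{8395}\right) = - \frac{1}{8395}$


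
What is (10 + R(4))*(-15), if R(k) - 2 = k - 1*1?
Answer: -225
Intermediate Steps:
R(k) = 1 + k (R(k) = 2 + (k - 1*1) = 2 + (k - 1) = 2 + (-1 + k) = 1 + k)
(10 + R(4))*(-15) = (10 + (1 + 4))*(-15) = (10 + 5)*(-15) = 15*(-15) = -225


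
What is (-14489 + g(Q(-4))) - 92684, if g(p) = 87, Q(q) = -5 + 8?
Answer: -107086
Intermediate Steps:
Q(q) = 3
(-14489 + g(Q(-4))) - 92684 = (-14489 + 87) - 92684 = -14402 - 92684 = -107086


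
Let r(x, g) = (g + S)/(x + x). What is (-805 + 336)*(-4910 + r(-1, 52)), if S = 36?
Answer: 2323426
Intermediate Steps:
r(x, g) = (36 + g)/(2*x) (r(x, g) = (g + 36)/(x + x) = (36 + g)/((2*x)) = (36 + g)*(1/(2*x)) = (36 + g)/(2*x))
(-805 + 336)*(-4910 + r(-1, 52)) = (-805 + 336)*(-4910 + (1/2)*(36 + 52)/(-1)) = -469*(-4910 + (1/2)*(-1)*88) = -469*(-4910 - 44) = -469*(-4954) = 2323426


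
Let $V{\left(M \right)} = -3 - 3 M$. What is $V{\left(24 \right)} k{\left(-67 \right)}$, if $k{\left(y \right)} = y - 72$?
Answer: $10425$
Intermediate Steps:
$k{\left(y \right)} = -72 + y$
$V{\left(24 \right)} k{\left(-67 \right)} = \left(-3 - 72\right) \left(-72 - 67\right) = \left(-3 - 72\right) \left(-139\right) = \left(-75\right) \left(-139\right) = 10425$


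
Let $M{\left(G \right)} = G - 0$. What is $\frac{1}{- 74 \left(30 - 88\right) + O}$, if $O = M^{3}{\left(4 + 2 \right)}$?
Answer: $\frac{1}{4508} \approx 0.00022183$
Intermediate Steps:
$M{\left(G \right)} = G$ ($M{\left(G \right)} = G + 0 = G$)
$O = 216$ ($O = \left(4 + 2\right)^{3} = 6^{3} = 216$)
$\frac{1}{- 74 \left(30 - 88\right) + O} = \frac{1}{- 74 \left(30 - 88\right) + 216} = \frac{1}{\left(-74\right) \left(-58\right) + 216} = \frac{1}{4292 + 216} = \frac{1}{4508}$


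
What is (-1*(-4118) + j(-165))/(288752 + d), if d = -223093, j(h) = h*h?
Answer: 31343/65659 ≈ 0.47736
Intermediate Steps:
j(h) = h²
(-1*(-4118) + j(-165))/(288752 + d) = (-1*(-4118) + (-165)²)/(288752 - 223093) = (4118 + 27225)/65659 = 31343*(1/65659) = 31343/65659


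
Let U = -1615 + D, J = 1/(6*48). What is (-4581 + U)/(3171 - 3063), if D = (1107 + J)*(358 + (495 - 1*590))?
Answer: 82064423/31104 ≈ 2638.4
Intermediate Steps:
J = 1/288 ≈ 0.0034722
D = 83848871/288 (D = (1107 + 1/288)*(358 + (495 - 1*590)) = 318817*(358 + (495 - 590))/288 = 318817*(358 - 95)/288 = (318817/288)*263 = 83848871/288 ≈ 2.9114e+5)
U = 83383751/288 (U = -1615 + 83848871/288 = 83383751/288 ≈ 2.8953e+5)
(-4581 + U)/(3171 - 3063) = (-4581 + 83383751/288)/(3171 - 3063) = (82064423/288)/108 = (82064423/288)*(1/108) = 82064423/31104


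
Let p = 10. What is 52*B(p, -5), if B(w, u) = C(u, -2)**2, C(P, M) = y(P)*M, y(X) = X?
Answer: 5200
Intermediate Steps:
C(P, M) = M*P (C(P, M) = P*M = M*P)
B(w, u) = 4*u**2 (B(w, u) = (-2*u)**2 = 4*u**2)
52*B(p, -5) = 52*(4*(-5)**2) = 52*(4*25) = 52*100 = 5200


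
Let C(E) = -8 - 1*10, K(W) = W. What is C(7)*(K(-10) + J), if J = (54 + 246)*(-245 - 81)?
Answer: 1760580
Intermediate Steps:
C(E) = -18 (C(E) = -8 - 10 = -18)
J = -97800 (J = 300*(-326) = -97800)
C(7)*(K(-10) + J) = -18*(-10 - 97800) = -18*(-97810) = 1760580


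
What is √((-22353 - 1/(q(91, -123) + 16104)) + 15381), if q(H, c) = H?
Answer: I*√1828602406495/16195 ≈ 83.499*I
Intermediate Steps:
√((-22353 - 1/(q(91, -123) + 16104)) + 15381) = √((-22353 - 1/(91 + 16104)) + 15381) = √((-22353 - 1/16195) + 15381) = √(-362006836/16195 + 15381) = √(-112911541/16195) = I*√1828602406495/16195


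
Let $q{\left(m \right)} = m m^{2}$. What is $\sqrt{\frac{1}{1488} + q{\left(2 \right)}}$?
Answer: $\frac{\sqrt{1107165}}{372} \approx 2.8285$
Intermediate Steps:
$q{\left(m \right)} = m^{3}$
$\sqrt{\frac{1}{1488} + q{\left(2 \right)}} = \sqrt{\frac{1}{1488} + 2^{3}} = \sqrt{\frac{1}{1488} + 8} = \sqrt{\frac{11905}{1488}} = \frac{\sqrt{1107165}}{372}$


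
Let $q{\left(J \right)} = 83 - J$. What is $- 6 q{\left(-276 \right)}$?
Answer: $-2154$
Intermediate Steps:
$- 6 q{\left(-276 \right)} = - 6 \left(83 - -276\right) = - 6 \left(83 + 276\right) = \left(-6\right) 359 = -2154$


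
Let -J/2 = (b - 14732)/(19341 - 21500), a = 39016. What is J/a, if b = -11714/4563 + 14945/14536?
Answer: -977242758845/2793577809892896 ≈ -0.00034982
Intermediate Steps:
b = -102080669/66327768 (b = -11714*1/4563 + 14945*(1/14536) = -11714/4563 + 14945/14536 = -102080669/66327768 ≈ -1.5390)
J = -977242758845/71600825556 (J = -2*(-102080669/66327768 - 14732)/(19341 - 21500) = -(-977242758845)/(33163884*(-2159)) = -(-977242758845)*(-1)/(33163884*2159) = -2*977242758845/143201651112 = -977242758845/71600825556 ≈ -13.648)
J/a = -977242758845/71600825556/39016 = -977242758845/71600825556*1/39016 = -977242758845/2793577809892896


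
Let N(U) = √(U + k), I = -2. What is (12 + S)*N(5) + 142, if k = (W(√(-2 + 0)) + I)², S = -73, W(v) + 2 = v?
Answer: 142 - 61*√(19 - 8*I*√2) ≈ -134.57 + 76.108*I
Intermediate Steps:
W(v) = -2 + v
k = (-4 + I*√2)² (k = ((-2 + √(-2 + 0)) - 2)² = ((-2 + √(-2)) - 2)² = ((-2 + I*√2) - 2)² = (-4 + I*√2)² ≈ 14.0 - 11.314*I)
N(U) = √(U + (4 - I*√2)²)
(12 + S)*N(5) + 142 = (12 - 73)*√(5 + (4 - I*√2)²) + 142 = -61*√(5 + (4 - I*√2)²) + 142 = 142 - 61*√(5 + (4 - I*√2)²)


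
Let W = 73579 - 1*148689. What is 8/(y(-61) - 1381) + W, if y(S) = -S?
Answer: -12393151/165 ≈ -75110.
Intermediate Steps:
W = -75110 (W = 73579 - 148689 = -75110)
8/(y(-61) - 1381) + W = 8/(-1*(-61) - 1381) - 75110 = 8/(61 - 1381) - 75110 = 8/(-1320) - 75110 = -1/1320*8 - 75110 = -1/165 - 75110 = -12393151/165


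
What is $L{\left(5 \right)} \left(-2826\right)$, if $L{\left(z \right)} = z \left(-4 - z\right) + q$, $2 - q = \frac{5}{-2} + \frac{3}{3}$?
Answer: $117279$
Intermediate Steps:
$q = \frac{7}{2}$ ($q = 2 - \left(\frac{5}{-2} + \frac{3}{3}\right) = 2 - \left(5 \left(- \frac{1}{2}\right) + 3 \cdot \frac{1}{3}\right) = 2 - \left(- \frac{5}{2} + 1\right) = 2 - - \frac{3}{2} = 2 + \frac{3}{2} = \frac{7}{2} \approx 3.5$)
$L{\left(z \right)} = \frac{7}{2} + z \left(-4 - z\right)$ ($L{\left(z \right)} = z \left(-4 - z\right) + \frac{7}{2} = \frac{7}{2} + z \left(-4 - z\right)$)
$L{\left(5 \right)} \left(-2826\right) = \left(\frac{7}{2} - 5^{2} - 20\right) \left(-2826\right) = \left(\frac{7}{2} - 25 - 20\right) \left(-2826\right) = \left(- \frac{83}{2}\right) \left(-2826\right) = 117279$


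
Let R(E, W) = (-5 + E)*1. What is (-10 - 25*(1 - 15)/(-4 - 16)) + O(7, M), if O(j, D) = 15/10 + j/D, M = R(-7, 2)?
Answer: -319/12 ≈ -26.583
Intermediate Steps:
R(E, W) = -5 + E
M = -12 (M = -5 - 7 = -12)
O(j, D) = 3/2 + j/D (O(j, D) = 15*(1/10) + j/D = 3/2 + j/D)
(-10 - 25*(1 - 15)/(-4 - 16)) + O(7, M) = (-10 - 25*(1 - 15)/(-4 - 16)) + (3/2 + 7/(-12)) = (-10 - (-350)/(-20)) + (3/2 + 7*(-1/12)) = (-10 - (-350)*(-1)/20) + (3/2 - 7/12) = (-10 - 25*7/10) + 11/12 = (-10 - 35/2) + 11/12 = -55/2 + 11/12 = -319/12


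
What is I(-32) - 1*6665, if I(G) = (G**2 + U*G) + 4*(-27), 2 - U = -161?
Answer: -10965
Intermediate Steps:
U = 163 (U = 2 - 1*(-161) = 2 + 161 = 163)
I(G) = -108 + G**2 + 163*G (I(G) = (G**2 + 163*G) + 4*(-27) = (G**2 + 163*G) - 108 = -108 + G**2 + 163*G)
I(-32) - 1*6665 = (-108 + (-32)**2 + 163*(-32)) - 1*6665 = (-108 + 1024 - 5216) - 6665 = -4300 - 6665 = -10965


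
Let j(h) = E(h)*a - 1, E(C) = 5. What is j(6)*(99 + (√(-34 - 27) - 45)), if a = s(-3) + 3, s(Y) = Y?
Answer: -54 - I*√61 ≈ -54.0 - 7.8102*I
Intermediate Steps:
a = 0 (a = -3 + 3 = 0)
j(h) = -1 (j(h) = 5*0 - 1 = 0 - 1 = -1)
j(6)*(99 + (√(-34 - 27) - 45)) = -(99 + (√(-34 - 27) - 45)) = -(99 + (√(-61) - 45)) = -(99 + (I*√61 - 45)) = -(99 + (-45 + I*√61)) = -(54 + I*√61) = -54 - I*√61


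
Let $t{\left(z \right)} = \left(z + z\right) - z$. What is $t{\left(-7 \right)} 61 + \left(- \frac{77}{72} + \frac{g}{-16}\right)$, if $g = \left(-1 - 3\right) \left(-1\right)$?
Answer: $- \frac{30839}{72} \approx -428.32$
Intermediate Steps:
$t{\left(z \right)} = z$ ($t{\left(z \right)} = 2 z - z = z$)
$g = 4$ ($g = \left(-4\right) \left(-1\right) = 4$)
$t{\left(-7 \right)} 61 + \left(- \frac{77}{72} + \frac{g}{-16}\right) = \left(-7\right) 61 + \left(- \frac{77}{72} + \frac{4}{-16}\right) = -427 + \left(\left(-77\right) \frac{1}{72} + 4 \left(- \frac{1}{16}\right)\right) = -427 - \frac{95}{72} = - \frac{30839}{72}$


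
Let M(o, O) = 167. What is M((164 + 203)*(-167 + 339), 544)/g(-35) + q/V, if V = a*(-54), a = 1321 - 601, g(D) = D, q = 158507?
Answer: -2408141/272160 ≈ -8.8483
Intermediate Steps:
a = 720
V = -38880 (V = 720*(-54) = -38880)
M((164 + 203)*(-167 + 339), 544)/g(-35) + q/V = 167/(-35) + 158507/(-38880) = 167*(-1/35) + 158507*(-1/38880) = -167/35 - 158507/38880 = -2408141/272160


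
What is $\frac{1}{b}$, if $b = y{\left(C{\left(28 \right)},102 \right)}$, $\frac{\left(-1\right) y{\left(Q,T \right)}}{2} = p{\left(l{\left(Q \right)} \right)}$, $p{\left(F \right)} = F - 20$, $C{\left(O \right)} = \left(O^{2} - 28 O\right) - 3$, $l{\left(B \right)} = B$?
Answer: $\frac{1}{46} \approx 0.021739$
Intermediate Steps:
$C{\left(O \right)} = -3 + O^{2} - 28 O$
$p{\left(F \right)} = -20 + F$ ($p{\left(F \right)} = F - 20 = -20 + F$)
$y{\left(Q,T \right)} = 40 - 2 Q$ ($y{\left(Q,T \right)} = - 2 \left(-20 + Q\right) = 40 - 2 Q$)
$b = 46$ ($b = 40 - 2 \left(-3 + 28^{2} - 784\right) = 40 - 2 \left(-3 + 784 - 784\right) = 40 - -6 = 40 + 6 = 46$)
$\frac{1}{b} = \frac{1}{46}$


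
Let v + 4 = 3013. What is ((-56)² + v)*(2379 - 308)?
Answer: 12726295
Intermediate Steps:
v = 3009 (v = -4 + 3013 = 3009)
((-56)² + v)*(2379 - 308) = ((-56)² + 3009)*(2379 - 308) = (3136 + 3009)*2071 = 6145*2071 = 12726295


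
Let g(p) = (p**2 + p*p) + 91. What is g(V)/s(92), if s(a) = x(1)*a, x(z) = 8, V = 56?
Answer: 6363/736 ≈ 8.6454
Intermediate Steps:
g(p) = 91 + 2*p**2 (g(p) = (p**2 + p**2) + 91 = 2*p**2 + 91 = 91 + 2*p**2)
s(a) = 8*a
g(V)/s(92) = (91 + 2*56**2)/((8*92)) = (91 + 2*3136)/736 = (91 + 6272)*(1/736) = 6363*(1/736) = 6363/736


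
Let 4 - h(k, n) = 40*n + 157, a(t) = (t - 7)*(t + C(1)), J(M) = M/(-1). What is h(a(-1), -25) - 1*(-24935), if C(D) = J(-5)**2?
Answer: 25782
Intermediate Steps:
J(M) = -M (J(M) = M*(-1) = -M)
C(D) = 25 (C(D) = (-1*(-5))**2 = 5**2 = 25)
a(t) = (-7 + t)*(25 + t) (a(t) = (t - 7)*(t + 25) = (-7 + t)*(25 + t))
h(k, n) = -153 - 40*n (h(k, n) = 4 - (40*n + 157) = 4 - (157 + 40*n) = 4 + (-157 - 40*n) = -153 - 40*n)
h(a(-1), -25) - 1*(-24935) = (-153 - 40*(-25)) - 1*(-24935) = (-153 + 1000) + 24935 = 847 + 24935 = 25782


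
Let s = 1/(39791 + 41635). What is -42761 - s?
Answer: -3481857187/81426 ≈ -42761.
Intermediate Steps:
s = 1/81426 ≈ 1.2281e-5
-42761 - s = -42761 - 1*1/81426 = -42761 - 1/81426 = -3481857187/81426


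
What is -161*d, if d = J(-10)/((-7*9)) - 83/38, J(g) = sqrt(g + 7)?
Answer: 13363/38 + 23*I*sqrt(3)/9 ≈ 351.66 + 4.4264*I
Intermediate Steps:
J(g) = sqrt(7 + g)
d = -83/38 - I*sqrt(3)/63 (d = sqrt(7 - 10)/((-7*9)) - 83/38 = sqrt(-3)/(-63) - 83*1/38 = (I*sqrt(3))*(-1/63) - 83/38 = -I*sqrt(3)/63 - 83/38 = -83/38 - I*sqrt(3)/63 ≈ -2.1842 - 0.027493*I)
-161*d = -161*(-83/38 - I*sqrt(3)/63) = 13363/38 + 23*I*sqrt(3)/9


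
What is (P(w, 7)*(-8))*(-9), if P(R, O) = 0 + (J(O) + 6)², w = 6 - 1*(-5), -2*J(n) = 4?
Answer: 1152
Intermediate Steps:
J(n) = -2 (J(n) = -½*4 = -2)
w = 11 (w = 6 + 5 = 11)
P(R, O) = 16 (P(R, O) = 0 + (-2 + 6)² = 0 + 4² = 0 + 16 = 16)
(P(w, 7)*(-8))*(-9) = (16*(-8))*(-9) = -128*(-9) = 1152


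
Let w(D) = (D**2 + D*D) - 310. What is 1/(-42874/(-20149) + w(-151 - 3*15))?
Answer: 20149/1541884652 ≈ 1.3068e-5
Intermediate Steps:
w(D) = -310 + 2*D**2 (w(D) = (D**2 + D**2) - 310 = 2*D**2 - 310 = -310 + 2*D**2)
1/(-42874/(-20149) + w(-151 - 3*15)) = 1/(-42874/(-20149) + (-310 + 2*(-151 - 3*15)**2)) = 1/(-42874*(-1/20149) + (-310 + 2*(-151 - 1*45)**2)) = 1/(42874/20149 + (-310 + 2*(-151 - 45)**2)) = 1/(42874/20149 + (-310 + 2*(-196)**2)) = 1/(42874/20149 + (-310 + 2*38416)) = 1/(42874/20149 + (-310 + 76832)) = 1/(42874/20149 + 76522) = 1/(1541884652/20149) = 20149/1541884652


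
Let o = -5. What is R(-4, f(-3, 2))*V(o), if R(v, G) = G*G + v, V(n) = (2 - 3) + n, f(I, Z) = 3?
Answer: -30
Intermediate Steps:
V(n) = -1 + n
R(v, G) = v + G² (R(v, G) = G² + v = v + G²)
R(-4, f(-3, 2))*V(o) = (-4 + 3²)*(-1 - 5) = (-4 + 9)*(-6) = 5*(-6) = -30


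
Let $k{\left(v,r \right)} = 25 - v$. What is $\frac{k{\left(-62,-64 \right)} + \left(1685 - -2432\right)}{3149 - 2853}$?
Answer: $\frac{1051}{74} \approx 14.203$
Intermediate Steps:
$\frac{k{\left(-62,-64 \right)} + \left(1685 - -2432\right)}{3149 - 2853} = \frac{\left(25 - -62\right) + \left(1685 - -2432\right)}{3149 - 2853} = \frac{\left(25 + 62\right) + \left(1685 + 2432\right)}{3149 - 2853} = \frac{87 + 4117}{3149 - 2853} = \frac{4204}{296} = 4204 \cdot \frac{1}{296} = \frac{1051}{74}$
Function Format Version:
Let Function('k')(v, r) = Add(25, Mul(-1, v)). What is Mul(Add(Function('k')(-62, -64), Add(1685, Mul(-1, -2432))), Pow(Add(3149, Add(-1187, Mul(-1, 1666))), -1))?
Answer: Rational(1051, 74) ≈ 14.203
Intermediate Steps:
Mul(Add(Function('k')(-62, -64), Add(1685, Mul(-1, -2432))), Pow(Add(3149, Add(-1187, Mul(-1, 1666))), -1)) = Mul(Add(Add(25, Mul(-1, -62)), Add(1685, Mul(-1, -2432))), Pow(Add(3149, Add(-1187, Mul(-1, 1666))), -1)) = Mul(Add(Add(25, 62), Add(1685, 2432)), Pow(Add(3149, Add(-1187, -1666)), -1)) = Mul(Add(87, 4117), Pow(Add(3149, -2853), -1)) = Mul(4204, Pow(296, -1)) = Mul(4204, Rational(1, 296)) = Rational(1051, 74)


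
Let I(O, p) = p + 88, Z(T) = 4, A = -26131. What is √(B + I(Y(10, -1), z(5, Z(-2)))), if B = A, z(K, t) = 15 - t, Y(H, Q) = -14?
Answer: 4*I*√1627 ≈ 161.34*I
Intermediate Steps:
B = -26131
I(O, p) = 88 + p
√(B + I(Y(10, -1), z(5, Z(-2)))) = √(-26131 + (88 + (15 - 1*4))) = √(-26131 + (88 + (15 - 4))) = √(-26131 + (88 + 11)) = √(-26131 + 99) = √(-26032) = 4*I*√1627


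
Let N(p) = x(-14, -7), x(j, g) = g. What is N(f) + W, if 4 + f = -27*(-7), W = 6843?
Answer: 6836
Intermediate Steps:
f = 185 (f = -4 - 27*(-7) = -4 + 189 = 185)
N(p) = -7
N(f) + W = -7 + 6843 = 6836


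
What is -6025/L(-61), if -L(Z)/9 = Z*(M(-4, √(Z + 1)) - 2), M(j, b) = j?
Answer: 6025/3294 ≈ 1.8291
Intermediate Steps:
L(Z) = 54*Z (L(Z) = -9*Z*(-4 - 2) = -9*Z*(-6) = -(-54)*Z = 54*Z)
-6025/L(-61) = -6025/(54*(-61)) = -6025/(-3294) = -6025*(-1/3294) = 6025/3294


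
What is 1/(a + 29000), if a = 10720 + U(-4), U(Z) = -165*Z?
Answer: 1/40380 ≈ 2.4765e-5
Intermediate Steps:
a = 11380 (a = 10720 - 165*(-4) = 10720 + 660 = 11380)
1/(a + 29000) = 1/(11380 + 29000) = 1/40380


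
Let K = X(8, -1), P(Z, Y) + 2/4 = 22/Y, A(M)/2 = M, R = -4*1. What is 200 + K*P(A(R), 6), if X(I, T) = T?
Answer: 1181/6 ≈ 196.83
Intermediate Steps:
R = -4
A(M) = 2*M
P(Z, Y) = -½ + 22/Y
K = -1
200 + K*P(A(R), 6) = 200 - (44 - 1*6)/(2*6) = 200 - (44 - 6)/(2*6) = 200 - 38/(2*6) = 200 - 1*19/6 = 200 - 19/6 = 1181/6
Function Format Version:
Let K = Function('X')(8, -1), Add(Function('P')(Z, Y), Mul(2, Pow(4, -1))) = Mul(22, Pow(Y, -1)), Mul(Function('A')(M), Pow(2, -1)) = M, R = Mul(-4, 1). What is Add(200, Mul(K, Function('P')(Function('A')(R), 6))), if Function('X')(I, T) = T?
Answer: Rational(1181, 6) ≈ 196.83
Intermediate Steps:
R = -4
Function('A')(M) = Mul(2, M)
Function('P')(Z, Y) = Add(Rational(-1, 2), Mul(22, Pow(Y, -1)))
K = -1
Add(200, Mul(K, Function('P')(Function('A')(R), 6))) = Add(200, Mul(-1, Mul(Rational(1, 2), Pow(6, -1), Add(44, Mul(-1, 6))))) = Add(200, Mul(-1, Mul(Rational(1, 2), Rational(1, 6), Add(44, -6)))) = Add(200, Mul(-1, Mul(Rational(1, 2), Rational(1, 6), 38))) = Add(200, Mul(-1, Rational(19, 6))) = Add(200, Rational(-19, 6)) = Rational(1181, 6)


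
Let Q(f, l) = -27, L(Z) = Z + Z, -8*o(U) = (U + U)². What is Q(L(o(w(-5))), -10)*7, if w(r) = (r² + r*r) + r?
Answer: -189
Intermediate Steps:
w(r) = r + 2*r² (w(r) = (r² + r²) + r = 2*r² + r = r + 2*r²)
o(U) = -U²/2 (o(U) = -(U + U)²/8 = -4*U²/8 = -U²/2)
L(Z) = 2*Z
Q(L(o(w(-5))), -10)*7 = -27*7 = -189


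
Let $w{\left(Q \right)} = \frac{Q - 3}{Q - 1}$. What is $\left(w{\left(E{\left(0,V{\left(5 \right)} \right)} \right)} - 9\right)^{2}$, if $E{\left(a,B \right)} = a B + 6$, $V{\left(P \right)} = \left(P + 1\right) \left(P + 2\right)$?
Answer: $\frac{1764}{25} \approx 70.56$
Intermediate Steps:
$V{\left(P \right)} = \left(1 + P\right) \left(2 + P\right)$
$E{\left(a,B \right)} = 6 + B a$ ($E{\left(a,B \right)} = B a + 6 = 6 + B a$)
$w{\left(Q \right)} = \frac{-3 + Q}{-1 + Q}$
$\left(w{\left(E{\left(0,V{\left(5 \right)} \right)} \right)} - 9\right)^{2} = \left(\frac{-3 + \left(6 + \left(2 + 5^{2} + 3 \cdot 5\right) 0\right)}{-1 + \left(6 + \left(2 + 5^{2} + 3 \cdot 5\right) 0\right)} - 9\right)^{2} = \left(\frac{-3 + \left(6 + \left(2 + 25 + 15\right) 0\right)}{-1 + \left(6 + \left(2 + 25 + 15\right) 0\right)} - 9\right)^{2} = \left(\frac{-3 + \left(6 + 42 \cdot 0\right)}{-1 + \left(6 + 42 \cdot 0\right)} - 9\right)^{2} = \left(\frac{-3 + \left(6 + 0\right)}{-1 + \left(6 + 0\right)} - 9\right)^{2} = \left(\frac{-3 + 6}{-1 + 6} - 9\right)^{2} = \left(\frac{1}{5} \cdot 3 - 9\right)^{2} = \left(\frac{3}{5} - 9\right)^{2} = \left(- \frac{42}{5}\right)^{2} = \frac{1764}{25}$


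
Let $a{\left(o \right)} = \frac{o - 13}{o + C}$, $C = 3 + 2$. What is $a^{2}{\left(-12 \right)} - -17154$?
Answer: $\frac{841171}{49} \approx 17167.0$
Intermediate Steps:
$C = 5$
$a{\left(o \right)} = \frac{-13 + o}{5 + o}$ ($a{\left(o \right)} = \frac{o - 13}{o + 5} = \frac{-13 + o}{5 + o}$)
$a^{2}{\left(-12 \right)} - -17154 = \left(\frac{-13 - 12}{5 - 12}\right)^{2} - -17154 = \left(\frac{1}{-7} \left(-25\right)\right)^{2} + 17154 = \left(\left(- \frac{1}{7}\right) \left(-25\right)\right)^{2} + 17154 = \left(\frac{25}{7}\right)^{2} + 17154 = \frac{625}{49} + 17154 = \frac{841171}{49}$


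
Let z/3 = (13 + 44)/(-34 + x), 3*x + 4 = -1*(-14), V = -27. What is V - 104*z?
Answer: 12717/23 ≈ 552.91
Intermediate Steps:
x = 10/3 (x = -4/3 + (-1*(-14))/3 = -4/3 + (⅓)*14 = -4/3 + 14/3 = 10/3 ≈ 3.3333)
z = -513/92 (z = 3*((13 + 44)/(-34 + 10/3)) = 3*(57/(-92/3)) = 3*(57*(-3/92)) = 3*(-171/92) = -513/92 ≈ -5.5761)
V - 104*z = -27 - 104*(-513/92) = -27 + 13338/23 = 12717/23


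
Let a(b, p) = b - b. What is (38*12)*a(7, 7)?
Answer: 0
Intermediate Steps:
a(b, p) = 0
(38*12)*a(7, 7) = (38*12)*0 = 456*0 = 0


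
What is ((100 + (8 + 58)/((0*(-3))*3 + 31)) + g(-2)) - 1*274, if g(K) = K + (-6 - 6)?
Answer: -5762/31 ≈ -185.87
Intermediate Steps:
g(K) = -12 + K (g(K) = K - 12 = -12 + K)
((100 + (8 + 58)/((0*(-3))*3 + 31)) + g(-2)) - 1*274 = ((100 + (8 + 58)/((0*(-3))*3 + 31)) + (-12 - 2)) - 1*274 = ((100 + 66/(0*3 + 31)) - 14) - 274 = ((100 + 66/(0 + 31)) - 14) - 274 = ((100 + 66/31) - 14) - 274 = (3166/31 - 14) - 274 = 2732/31 - 274 = -5762/31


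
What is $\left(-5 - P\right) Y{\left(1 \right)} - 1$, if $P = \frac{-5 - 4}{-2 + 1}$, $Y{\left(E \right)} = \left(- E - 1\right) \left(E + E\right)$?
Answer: $55$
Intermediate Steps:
$Y{\left(E \right)} = 2 E \left(-1 - E\right)$ ($Y{\left(E \right)} = \left(-1 - E\right) 2 E = 2 E \left(-1 - E\right)$)
$P = 9$ ($P = - \frac{9}{-1} = \left(-9\right) \left(-1\right) = 9$)
$\left(-5 - P\right) Y{\left(1 \right)} - 1 = \left(-5 - 9\right) \left(\left(-2\right) 1 \left(1 + 1\right)\right) - 1 = \left(-5 - 9\right) \left(\left(-2\right) 1 \cdot 2\right) - 1 = \left(-14\right) \left(-4\right) - 1 = 56 - 1 = 55$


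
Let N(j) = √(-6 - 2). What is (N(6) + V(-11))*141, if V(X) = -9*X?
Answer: 13959 + 282*I*√2 ≈ 13959.0 + 398.81*I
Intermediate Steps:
N(j) = 2*I*√2 (N(j) = √(-8) = 2*I*√2)
V(X) = -9*X
(N(6) + V(-11))*141 = (2*I*√2 - 9*(-11))*141 = (2*I*√2 + 99)*141 = (99 + 2*I*√2)*141 = 13959 + 282*I*√2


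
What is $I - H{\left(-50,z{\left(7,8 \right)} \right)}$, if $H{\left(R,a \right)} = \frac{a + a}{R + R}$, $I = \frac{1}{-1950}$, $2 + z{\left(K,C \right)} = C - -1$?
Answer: $\frac{136}{975} \approx 0.13949$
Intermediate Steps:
$z{\left(K,C \right)} = -1 + C$ ($z{\left(K,C \right)} = -2 + \left(C - -1\right) = -2 + \left(C + 1\right) = -2 + \left(1 + C\right) = -1 + C$)
$I = - \frac{1}{1950} \approx -0.00051282$
$H{\left(R,a \right)} = \frac{a}{R}$ ($H{\left(R,a \right)} = \frac{2 a}{2 R} = 2 a \frac{1}{2 R} = \frac{a}{R}$)
$I - H{\left(-50,z{\left(7,8 \right)} \right)} = - \frac{1}{1950} - \frac{-1 + 8}{-50} = - \frac{1}{1950} - 7 \left(- \frac{1}{50}\right) = - \frac{1}{1950} - - \frac{7}{50} = - \frac{1}{1950} + \frac{7}{50} = \frac{136}{975}$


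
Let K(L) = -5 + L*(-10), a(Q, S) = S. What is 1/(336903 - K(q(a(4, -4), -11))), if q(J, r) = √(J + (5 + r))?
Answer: 84227/28376750366 - 5*I*√10/56753500732 ≈ 2.9682e-6 - 2.786e-10*I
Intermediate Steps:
q(J, r) = √(5 + J + r)
K(L) = -5 - 10*L
1/(336903 - K(q(a(4, -4), -11))) = 1/(336903 - (-5 - 10*√(5 - 4 - 11))) = 1/(336903 - (-5 - 10*I*√10)) = 1/(336903 + (5 + 10*I*√10)) = 1/(336908 + 10*I*√10)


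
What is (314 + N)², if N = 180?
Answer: 244036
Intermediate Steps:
(314 + N)² = (314 + 180)² = 494² = 244036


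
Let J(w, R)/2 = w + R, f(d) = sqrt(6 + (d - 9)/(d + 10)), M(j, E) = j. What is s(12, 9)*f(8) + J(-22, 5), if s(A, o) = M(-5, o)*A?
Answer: -34 - 10*sqrt(214) ≈ -180.29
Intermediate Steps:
s(A, o) = -5*A
f(d) = sqrt(6 + (-9 + d)/(10 + d))
J(w, R) = 2*R + 2*w (J(w, R) = 2*(w + R) = 2*(R + w) = 2*R + 2*w)
s(12, 9)*f(8) + J(-22, 5) = (-5*12)*sqrt((51 + 7*8)/(10 + 8)) + (2*5 + 2*(-22)) = -60*sqrt(2)*sqrt(51 + 56)/6 + (10 - 44) = -60*sqrt(214)/6 - 34 = -10*sqrt(214) - 34 = -34 - 10*sqrt(214)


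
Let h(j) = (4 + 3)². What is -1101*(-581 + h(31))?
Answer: 585732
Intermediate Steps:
h(j) = 49 (h(j) = 7² = 49)
-1101*(-581 + h(31)) = -1101*(-581 + 49) = -1101*(-532) = 585732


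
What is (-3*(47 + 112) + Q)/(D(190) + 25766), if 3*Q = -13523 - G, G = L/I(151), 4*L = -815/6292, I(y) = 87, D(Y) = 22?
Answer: -32743516849/169397452224 ≈ -0.19329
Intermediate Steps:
L = -815/25168 (L = (-815/6292)/4 = (-815*1/6292)/4 = (¼)*(-815/6292) = -815/25168 ≈ -0.032382)
G = -815/2189616 (G = -815/25168/87 = -815/25168*1/87 = -815/2189616 ≈ -0.00037221)
Q = -29610176353/6568848 (Q = (-13523 - 1*(-815/2189616))/3 = (-13523 + 815/2189616)/3 = (⅓)*(-29610176353/2189616) = -29610176353/6568848 ≈ -4507.7)
(-3*(47 + 112) + Q)/(D(190) + 25766) = (-3*(47 + 112) - 29610176353/6568848)/(22 + 25766) = (-3*159 - 29610176353/6568848)/25788 = (-477 - 29610176353/6568848)*(1/25788) = -32743516849/6568848*1/25788 = -32743516849/169397452224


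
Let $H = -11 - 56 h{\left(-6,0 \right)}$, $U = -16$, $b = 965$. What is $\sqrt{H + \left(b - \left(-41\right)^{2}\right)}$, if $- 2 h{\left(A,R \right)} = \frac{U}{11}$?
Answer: $\frac{i \sqrt{92895}}{11} \approx 27.708 i$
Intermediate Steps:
$h{\left(A,R \right)} = \frac{8}{11}$ ($h{\left(A,R \right)} = - \frac{\left(-16\right) \frac{1}{11}}{2} = \left(- \frac{1}{2}\right) \left(- \frac{16}{11}\right) = \frac{8}{11}$)
$H = - \frac{569}{11}$ ($H = -11 - \frac{448}{11} = - \frac{569}{11} \approx -51.727$)
$\sqrt{H + \left(b - \left(-41\right)^{2}\right)} = \sqrt{- \frac{569}{11} + \left(965 - \left(-41\right)^{2}\right)} = \sqrt{- \frac{569}{11} + \left(965 - 1681\right)} = \sqrt{- \frac{569}{11} - 716} = \sqrt{- \frac{8445}{11}} = \frac{i \sqrt{92895}}{11}$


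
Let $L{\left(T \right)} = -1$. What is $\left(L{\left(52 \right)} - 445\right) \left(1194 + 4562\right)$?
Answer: $-2567176$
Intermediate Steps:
$\left(L{\left(52 \right)} - 445\right) \left(1194 + 4562\right) = \left(-1 - 445\right) \left(1194 + 4562\right) = \left(-446\right) 5756 = -2567176$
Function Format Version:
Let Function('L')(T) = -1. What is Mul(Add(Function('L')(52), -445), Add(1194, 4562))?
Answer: -2567176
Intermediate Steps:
Mul(Add(Function('L')(52), -445), Add(1194, 4562)) = Mul(Add(-1, -445), Add(1194, 4562)) = Mul(-446, 5756) = -2567176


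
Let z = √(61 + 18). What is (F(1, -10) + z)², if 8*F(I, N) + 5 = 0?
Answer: 5081/64 - 5*√79/4 ≈ 68.280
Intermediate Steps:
F(I, N) = -5/8 (F(I, N) = -5/8 + (⅛)*0 = -5/8 + 0 = -5/8)
z = √79 ≈ 8.8882
(F(1, -10) + z)² = (-5/8 + √79)²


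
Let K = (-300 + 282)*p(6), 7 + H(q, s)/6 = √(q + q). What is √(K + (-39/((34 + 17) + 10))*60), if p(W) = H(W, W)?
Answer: 6*√(74176 - 22326*√3)/61 ≈ 18.534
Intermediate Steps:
H(q, s) = -42 + 6*√2*√q (H(q, s) = -42 + 6*√(q + q) = -42 + 6*√(2*q) = -42 + 6*(√2*√q) = -42 + 6*√2*√q)
p(W) = -42 + 6*√2*√W
K = 756 - 216*√3 (K = (-300 + 282)*(-42 + 6*√2*√6) = -18*(-42 + 12*√3) = 756 - 216*√3 ≈ 381.88)
√(K + (-39/((34 + 17) + 10))*60) = √((756 - 216*√3) + (-39/((34 + 17) + 10))*60) = √((756 - 216*√3) + (-39/(51 + 10))*60) = √((756 - 216*√3) + (-39/61)*60) = √((756 - 216*√3) + ((1/61)*(-39))*60) = √((756 - 216*√3) - 39/61*60) = √((756 - 216*√3) - 2340/61) = √(43776/61 - 216*√3)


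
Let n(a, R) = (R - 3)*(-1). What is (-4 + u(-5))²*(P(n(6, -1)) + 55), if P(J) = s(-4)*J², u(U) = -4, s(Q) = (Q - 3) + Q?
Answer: -7744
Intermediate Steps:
s(Q) = -3 + 2*Q (s(Q) = (-3 + Q) + Q = -3 + 2*Q)
n(a, R) = 3 - R (n(a, R) = (-3 + R)*(-1) = 3 - R)
P(J) = -11*J² (P(J) = (-3 + 2*(-4))*J² = (-3 - 8)*J² = -11*J²)
(-4 + u(-5))²*(P(n(6, -1)) + 55) = (-4 - 4)²*(-11*(3 - 1*(-1))² + 55) = (-8)²*(-11*(3 + 1)² + 55) = 64*(-11*4² + 55) = 64*(-11*16 + 55) = 64*(-176 + 55) = 64*(-121) = -7744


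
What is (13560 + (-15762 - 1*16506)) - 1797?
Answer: -20505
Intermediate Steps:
(13560 + (-15762 - 1*16506)) - 1797 = (13560 + (-15762 - 16506)) - 1797 = (13560 - 32268) - 1797 = -18708 - 1797 = -20505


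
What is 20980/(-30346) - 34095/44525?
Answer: -196878137/135115565 ≈ -1.4571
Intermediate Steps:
20980/(-30346) - 34095/44525 = 20980*(-1/30346) - 34095*1/44525 = -10490/15173 - 6819/8905 = -196878137/135115565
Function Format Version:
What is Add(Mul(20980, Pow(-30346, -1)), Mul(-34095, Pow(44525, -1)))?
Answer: Rational(-196878137, 135115565) ≈ -1.4571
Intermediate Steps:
Add(Mul(20980, Pow(-30346, -1)), Mul(-34095, Pow(44525, -1))) = Add(Mul(20980, Rational(-1, 30346)), Mul(-34095, Rational(1, 44525))) = Add(Rational(-10490, 15173), Rational(-6819, 8905)) = Rational(-196878137, 135115565)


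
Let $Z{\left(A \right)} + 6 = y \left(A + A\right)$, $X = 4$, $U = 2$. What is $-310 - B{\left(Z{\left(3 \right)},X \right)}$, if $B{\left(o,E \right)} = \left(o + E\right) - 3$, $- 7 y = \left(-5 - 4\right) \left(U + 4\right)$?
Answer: $- \frac{2459}{7} \approx -351.29$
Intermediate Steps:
$y = \frac{54}{7}$ ($y = - \frac{\left(-5 - 4\right) \left(2 + 4\right)}{7} = - \frac{\left(-9\right) 6}{7} = \left(- \frac{1}{7}\right) \left(-54\right) = \frac{54}{7} \approx 7.7143$)
$Z{\left(A \right)} = -6 + \frac{108 A}{7}$ ($Z{\left(A \right)} = -6 + \frac{54 \left(A + A\right)}{7} = -6 + \frac{54 \cdot 2 A}{7} = -6 + \frac{108 A}{7}$)
$B{\left(o,E \right)} = -3 + E + o$ ($B{\left(o,E \right)} = \left(E + o\right) - 3 = -3 + E + o$)
$-310 - B{\left(Z{\left(3 \right)},X \right)} = -310 - \left(-3 + 4 + \left(-6 + \frac{108}{7} \cdot 3\right)\right) = -310 - \left(-3 + 4 + \left(-6 + \frac{324}{7}\right)\right) = -310 - \left(-3 + 4 + \frac{282}{7}\right) = -310 - \frac{289}{7} = - \frac{2459}{7}$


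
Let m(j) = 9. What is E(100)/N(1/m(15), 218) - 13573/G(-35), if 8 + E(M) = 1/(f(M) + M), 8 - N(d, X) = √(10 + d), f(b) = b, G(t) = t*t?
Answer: -148736/12125 - 4797*√91/97000 ≈ -12.739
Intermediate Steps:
G(t) = t²
N(d, X) = 8 - √(10 + d)
E(M) = -8 + 1/(2*M) (E(M) = -8 + 1/(M + M) = -8 + 1/(2*M))
E(100)/N(1/m(15), 218) - 13573/G(-35) = (-8 + (½)/100)/(8 - √(10 + 1/9)) - 13573/((-35)²) = (-8 + (½)*(1/100))/(8 - √(10 + ⅑)) - 13573/1225 = (-8 + 1/200)/(8 - √(91/9)) - 13573*1/1225 = -1599/(200*(8 - √91/3)) - 277/25 = -277/25 - 1599/(200*(8 - √91/3))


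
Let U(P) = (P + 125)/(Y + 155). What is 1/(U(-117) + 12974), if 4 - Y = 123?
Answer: 9/116768 ≈ 7.7076e-5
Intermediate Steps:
Y = -119 (Y = 4 - 1*123 = 4 - 123 = -119)
U(P) = 125/36 + P/36 (U(P) = (P + 125)/(-119 + 155) = (125 + P)/36 = (125 + P)*(1/36) = 125/36 + P/36)
1/(U(-117) + 12974) = 1/((125/36 + (1/36)*(-117)) + 12974) = 1/((125/36 - 13/4) + 12974) = 1/(2/9 + 12974) = 1/(116768/9) = 9/116768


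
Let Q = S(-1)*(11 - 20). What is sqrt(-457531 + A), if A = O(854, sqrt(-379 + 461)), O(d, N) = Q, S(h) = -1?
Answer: I*sqrt(457522) ≈ 676.4*I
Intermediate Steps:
Q = 9 (Q = -(11 - 20) = -1*(-9) = 9)
O(d, N) = 9
A = 9
sqrt(-457531 + A) = sqrt(-457531 + 9) = sqrt(-457522) = I*sqrt(457522)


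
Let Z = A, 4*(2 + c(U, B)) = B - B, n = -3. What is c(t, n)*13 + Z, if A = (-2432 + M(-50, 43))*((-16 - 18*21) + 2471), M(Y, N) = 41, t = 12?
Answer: -4966133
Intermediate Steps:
c(U, B) = -2 (c(U, B) = -2 + (B - B)/4 = -2 + (¼)*0 = -2 + 0 = -2)
A = -4966107 (A = (-2432 + 41)*((-16 - 18*21) + 2471) = -2391*((-16 - 378) + 2471) = -2391*(-394 + 2471) = -2391*2077 = -4966107)
Z = -4966107
c(t, n)*13 + Z = -2*13 - 4966107 = -26 - 4966107 = -4966133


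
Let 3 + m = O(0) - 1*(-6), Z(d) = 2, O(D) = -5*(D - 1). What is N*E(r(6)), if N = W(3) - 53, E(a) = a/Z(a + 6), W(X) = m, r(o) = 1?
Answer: -45/2 ≈ -22.500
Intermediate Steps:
O(D) = 5 - 5*D (O(D) = -5*(-1 + D) = 5 - 5*D)
m = 8 (m = -3 + ((5 - 5*0) - 1*(-6)) = -3 + ((5 + 0) + 6) = -3 + (5 + 6) = -3 + 11 = 8)
W(X) = 8
E(a) = a/2
N = -45 (N = 8 - 53 = -45)
N*E(r(6)) = -45/2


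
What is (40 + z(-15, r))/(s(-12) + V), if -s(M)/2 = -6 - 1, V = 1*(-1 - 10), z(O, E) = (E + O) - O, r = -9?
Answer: 31/3 ≈ 10.333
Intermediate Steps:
z(O, E) = E
V = -11 (V = 1*(-11) = -11)
s(M) = 14 (s(M) = -2*(-6 - 1) = -2*(-7) = 14)
(40 + z(-15, r))/(s(-12) + V) = (40 - 9)/(14 - 11) = 31/3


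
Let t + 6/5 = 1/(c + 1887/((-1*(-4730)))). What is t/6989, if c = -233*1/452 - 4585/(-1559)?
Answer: -19909591318/164487806442835 ≈ -0.00012104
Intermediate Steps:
c = 1709173/704668 (c = -233*1/452 - 4585*(-1/1559) = -233/452 + 4585/1559 = 1709173/704668 ≈ 2.4255)
t = -19909591318/23535242015 (t = -6/5 + 1/(1709173/704668 + 1887/((-1*(-4730)))) = -6/5 + 1/(1709173/704668 + 1887/4730) = -6/5 + 1/(4707048403/1666539820) = -6/5 + 1666539820/4707048403 = -19909591318/23535242015 ≈ -0.84595)
t/6989 = -19909591318/23535242015/6989 = -19909591318/23535242015*1/6989 = -19909591318/164487806442835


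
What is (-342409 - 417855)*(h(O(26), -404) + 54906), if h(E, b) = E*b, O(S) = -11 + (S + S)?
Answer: -29150042288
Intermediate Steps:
O(S) = -11 + 2*S
(-342409 - 417855)*(h(O(26), -404) + 54906) = (-342409 - 417855)*((-11 + 2*26)*(-404) + 54906) = -760264*((-11 + 52)*(-404) + 54906) = -760264*(41*(-404) + 54906) = -760264*(-16564 + 54906) = -760264*38342 = -29150042288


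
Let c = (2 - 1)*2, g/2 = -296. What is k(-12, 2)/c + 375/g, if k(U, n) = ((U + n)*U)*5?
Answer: 177225/592 ≈ 299.37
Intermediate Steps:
k(U, n) = 5*U*(U + n) (k(U, n) = (U*(U + n))*5 = 5*U*(U + n))
g = -592 (g = 2*(-296) = -592)
c = 2 (c = 1*2 = 2)
k(-12, 2)/c + 375/g = (5*(-12)*(-12 + 2))/2 + 375/(-592) = (5*(-12)*(-10))*(½) + 375*(-1/592) = 600*(½) - 375/592 = 300 - 375/592 = 177225/592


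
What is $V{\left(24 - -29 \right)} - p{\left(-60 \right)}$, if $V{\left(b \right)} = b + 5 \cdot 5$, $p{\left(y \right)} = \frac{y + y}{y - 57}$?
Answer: $\frac{3002}{39} \approx 76.974$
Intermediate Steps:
$p{\left(y \right)} = \frac{2 y}{-57 + y}$
$V{\left(b \right)} = 25 + b$ ($V{\left(b \right)} = b + 25 = 25 + b$)
$V{\left(24 - -29 \right)} - p{\left(-60 \right)} = \left(25 + \left(24 - -29\right)\right) - 2 \left(-60\right) \frac{1}{-57 - 60} = \left(25 + \left(24 + 29\right)\right) - 2 \left(-60\right) \frac{1}{-117} = \left(25 + 53\right) - 2 \left(-60\right) \left(- \frac{1}{117}\right) = 78 - \frac{40}{39} = \frac{3002}{39}$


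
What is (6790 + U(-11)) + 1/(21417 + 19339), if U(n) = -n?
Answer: 277181557/40756 ≈ 6801.0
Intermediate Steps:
(6790 + U(-11)) + 1/(21417 + 19339) = (6790 - 1*(-11)) + 1/(21417 + 19339) = (6790 + 11) + 1/40756 = 6801 + 1/40756 = 277181557/40756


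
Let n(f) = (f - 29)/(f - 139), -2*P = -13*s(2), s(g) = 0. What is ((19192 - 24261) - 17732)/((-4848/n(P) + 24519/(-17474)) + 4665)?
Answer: 11554315546/9411980289 ≈ 1.2276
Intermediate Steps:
P = 0 (P = -(-13)*0/2 = -1/2*0 = 0)
n(f) = (-29 + f)/(-139 + f)
((19192 - 24261) - 17732)/((-4848/n(P) + 24519/(-17474)) + 4665) = ((19192 - 24261) - 17732)/((-4848*(-139 + 0)/(-29 + 0) + 24519/(-17474)) + 4665) = (-5069 - 17732)/((-4848/(-29/(-139)) + 24519*(-1/17474)) + 4665) = -22801/((-4848/((-1/139*(-29))) - 24519/17474) + 4665) = -22801/((-4848/29/139 - 24519/17474) + 4665) = -22801/((-4848*139/29 - 24519/17474) + 4665) = -22801/((-673872/29 - 24519/17474) + 4665) = -22801/(-11775950379/506746 + 4665) = -22801/(-9411980289/506746) = -22801*(-506746/9411980289) = 11554315546/9411980289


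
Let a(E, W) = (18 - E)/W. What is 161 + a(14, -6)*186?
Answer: 37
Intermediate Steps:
a(E, W) = (18 - E)/W
161 + a(14, -6)*186 = 161 + ((18 - 1*14)/(-6))*186 = 161 - (18 - 14)/6*186 = 161 - ⅙*4*186 = 161 - ⅔*186 = 161 - 124 = 37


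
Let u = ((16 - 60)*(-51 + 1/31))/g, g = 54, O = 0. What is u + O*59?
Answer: 34760/837 ≈ 41.529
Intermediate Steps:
u = 34760/837 (u = ((16 - 60)*(-51 + 1/31))/54 = -44*(-51 + 1/31)*(1/54) = -44*(-1580/31)*(1/54) = (69520/31)*(1/54) = 34760/837 ≈ 41.529)
u + O*59 = 34760/837 + 0*59 = 34760/837 + 0 = 34760/837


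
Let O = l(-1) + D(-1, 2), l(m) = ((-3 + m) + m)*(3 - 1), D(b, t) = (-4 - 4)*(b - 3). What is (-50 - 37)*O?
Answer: -1914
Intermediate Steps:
D(b, t) = 24 - 8*b (D(b, t) = -8*(-3 + b) = 24 - 8*b)
l(m) = -6 + 4*m (l(m) = (-3 + 2*m)*2 = -6 + 4*m)
O = 22 (O = (-6 + 4*(-1)) + (24 - 8*(-1)) = (-6 - 4) + (24 + 8) = -10 + 32 = 22)
(-50 - 37)*O = (-50 - 37)*22 = -87*22 = -1914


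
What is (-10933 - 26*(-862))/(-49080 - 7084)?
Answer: -11479/56164 ≈ -0.20438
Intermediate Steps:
(-10933 - 26*(-862))/(-49080 - 7084) = (-10933 + 22412)/(-56164) = 11479*(-1/56164) = -11479/56164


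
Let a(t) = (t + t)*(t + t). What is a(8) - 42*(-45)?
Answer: 2146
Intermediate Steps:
a(t) = 4*t² (a(t) = (2*t)*(2*t) = 4*t²)
a(8) - 42*(-45) = 4*8² - 42*(-45) = 4*64 + 1890 = 256 + 1890 = 2146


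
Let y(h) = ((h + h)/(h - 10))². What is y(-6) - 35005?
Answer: -560071/16 ≈ -35004.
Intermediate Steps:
y(h) = 4*h²/(-10 + h)² (y(h) = ((2*h)/(-10 + h))² = (2*h/(-10 + h))² = 4*h²/(-10 + h)²)
y(-6) - 35005 = 4*(-6)²/(-10 - 6)² - 35005 = 4*36/(-16)² - 35005 = 4*36*(1/256) - 35005 = 9/16 - 35005 = -560071/16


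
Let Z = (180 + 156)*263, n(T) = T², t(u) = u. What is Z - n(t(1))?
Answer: 88367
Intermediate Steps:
Z = 88368 (Z = 336*263 = 88368)
Z - n(t(1)) = 88368 - 1*1² = 88368 - 1*1 = 88368 - 1 = 88367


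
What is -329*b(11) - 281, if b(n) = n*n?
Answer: -40090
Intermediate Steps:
b(n) = n²
-329*b(11) - 281 = -329*11² - 281 = -329*121 - 281 = -39809 - 281 = -40090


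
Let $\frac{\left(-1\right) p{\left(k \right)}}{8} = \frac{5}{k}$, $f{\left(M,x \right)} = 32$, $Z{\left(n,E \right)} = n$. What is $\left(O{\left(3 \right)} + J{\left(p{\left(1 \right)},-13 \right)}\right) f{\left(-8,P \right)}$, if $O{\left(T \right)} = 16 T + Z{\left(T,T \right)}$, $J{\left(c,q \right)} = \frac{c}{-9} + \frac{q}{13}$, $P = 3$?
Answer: $\frac{15680}{9} \approx 1742.2$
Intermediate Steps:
$p{\left(k \right)} = - \frac{40}{k}$ ($p{\left(k \right)} = - 8 \frac{5}{k} = - \frac{40}{k}$)
$J{\left(c,q \right)} = - \frac{c}{9} + \frac{q}{13}$ ($J{\left(c,q \right)} = c \left(- \frac{1}{9}\right) + q \frac{1}{13} = - \frac{c}{9} + \frac{q}{13}$)
$O{\left(T \right)} = 17 T$ ($O{\left(T \right)} = 16 T + T = 17 T$)
$\left(O{\left(3 \right)} + J{\left(p{\left(1 \right)},-13 \right)}\right) f{\left(-8,P \right)} = \left(17 \cdot 3 - \left(1 + \frac{\left(-40\right) 1^{-1}}{9}\right)\right) 32 = \left(51 - \left(1 + \frac{\left(-40\right) 1}{9}\right)\right) 32 = \left(51 - - \frac{31}{9}\right) 32 = \left(51 + \left(\frac{40}{9} - 1\right)\right) 32 = \left(51 + \frac{31}{9}\right) 32 = \frac{490}{9} \cdot 32 = \frac{15680}{9}$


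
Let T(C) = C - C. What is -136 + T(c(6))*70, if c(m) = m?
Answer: -136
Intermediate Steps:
T(C) = 0
-136 + T(c(6))*70 = -136 + 0*70 = -136 + 0 = -136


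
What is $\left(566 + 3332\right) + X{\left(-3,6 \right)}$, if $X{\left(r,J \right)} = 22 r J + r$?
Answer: $3499$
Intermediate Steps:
$X{\left(r,J \right)} = r + 22 J r$ ($X{\left(r,J \right)} = 22 J r + r = r + 22 J r$)
$\left(566 + 3332\right) + X{\left(-3,6 \right)} = \left(566 + 3332\right) - 3 \left(1 + 22 \cdot 6\right) = 3898 - 3 \left(1 + 132\right) = 3898 - 399 = 3499$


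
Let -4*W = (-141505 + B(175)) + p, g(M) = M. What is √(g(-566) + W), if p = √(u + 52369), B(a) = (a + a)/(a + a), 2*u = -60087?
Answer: √(556960 - 2*√89302)/4 ≈ 186.47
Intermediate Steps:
u = -60087/2 (u = (½)*(-60087) = -60087/2 ≈ -30044.)
B(a) = 1 (B(a) = (2*a)/((2*a)) = (2*a)*(1/(2*a)) = 1)
p = √89302/2 (p = √(-60087/2 + 52369) = √(44651/2) = √89302/2 ≈ 149.42)
W = 35376 - √89302/8 (W = -((-141505 + 1) + √89302/2)/4 = -(-141504 + √89302/2)/4 = 35376 - √89302/8 ≈ 35339.)
√(g(-566) + W) = √(-566 + (35376 - √89302/8)) = √(34810 - √89302/8)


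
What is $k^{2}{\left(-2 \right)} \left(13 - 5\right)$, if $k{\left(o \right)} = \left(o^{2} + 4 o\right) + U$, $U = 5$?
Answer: $8$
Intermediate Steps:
$k{\left(o \right)} = 5 + o^{2} + 4 o$ ($k{\left(o \right)} = \left(o^{2} + 4 o\right) + 5 = 5 + o^{2} + 4 o$)
$k^{2}{\left(-2 \right)} \left(13 - 5\right) = \left(5 + \left(-2\right)^{2} + 4 \left(-2\right)\right)^{2} \left(13 - 5\right) = \left(5 + 4 - 8\right)^{2} \cdot 8 = 1^{2} \cdot 8 = 1 \cdot 8 = 8$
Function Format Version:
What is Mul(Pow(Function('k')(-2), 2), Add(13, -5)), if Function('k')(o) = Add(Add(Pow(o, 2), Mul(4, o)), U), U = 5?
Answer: 8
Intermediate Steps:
Function('k')(o) = Add(5, Pow(o, 2), Mul(4, o)) (Function('k')(o) = Add(Add(Pow(o, 2), Mul(4, o)), 5) = Add(5, Pow(o, 2), Mul(4, o)))
Mul(Pow(Function('k')(-2), 2), Add(13, -5)) = Mul(Pow(Add(5, Pow(-2, 2), Mul(4, -2)), 2), Add(13, -5)) = Mul(Pow(Add(5, 4, -8), 2), 8) = Mul(Pow(1, 2), 8) = Mul(1, 8) = 8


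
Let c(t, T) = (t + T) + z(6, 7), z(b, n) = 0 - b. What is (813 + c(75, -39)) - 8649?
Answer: -7806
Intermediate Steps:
z(b, n) = -b
c(t, T) = -6 + T + t (c(t, T) = (t + T) - 1*6 = (T + t) - 6 = -6 + T + t)
(813 + c(75, -39)) - 8649 = (813 + (-6 - 39 + 75)) - 8649 = (813 + 30) - 8649 = 843 - 8649 = -7806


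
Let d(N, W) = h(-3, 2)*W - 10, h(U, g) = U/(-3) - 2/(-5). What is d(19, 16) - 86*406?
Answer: -174518/5 ≈ -34904.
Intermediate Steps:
h(U, g) = ⅖ - U/3 (h(U, g) = U*(-⅓) - 2*(-⅕) = -U/3 + ⅖ = ⅖ - U/3)
d(N, W) = -10 + 7*W/5 (d(N, W) = (⅖ - ⅓*(-3))*W - 10 = (⅖ + 1)*W - 10 = 7*W/5 - 10 = -10 + 7*W/5)
d(19, 16) - 86*406 = (-10 + (7/5)*16) - 86*406 = (-10 + 112/5) - 34916 = 62/5 - 34916 = -174518/5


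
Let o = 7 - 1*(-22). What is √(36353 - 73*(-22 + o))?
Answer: √35842 ≈ 189.32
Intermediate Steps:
o = 29 (o = 7 + 22 = 29)
√(36353 - 73*(-22 + o)) = √(36353 - 73*(-22 + 29)) = √(36353 - 73*7) = √(36353 - 511) = √35842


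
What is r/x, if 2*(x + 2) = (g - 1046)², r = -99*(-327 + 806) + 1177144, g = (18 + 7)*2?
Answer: 161389/70858 ≈ 2.2776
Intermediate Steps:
g = 50 (g = 25*2 = 50)
r = 1129723 (r = -99*479 + 1177144 = -47421 + 1177144 = 1129723)
x = 496006 (x = -2 + (50 - 1046)²/2 = -2 + (½)*(-996)² = -2 + (½)*992016 = -2 + 496008 = 496006)
r/x = 1129723/496006 = 1129723*(1/496006) = 161389/70858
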